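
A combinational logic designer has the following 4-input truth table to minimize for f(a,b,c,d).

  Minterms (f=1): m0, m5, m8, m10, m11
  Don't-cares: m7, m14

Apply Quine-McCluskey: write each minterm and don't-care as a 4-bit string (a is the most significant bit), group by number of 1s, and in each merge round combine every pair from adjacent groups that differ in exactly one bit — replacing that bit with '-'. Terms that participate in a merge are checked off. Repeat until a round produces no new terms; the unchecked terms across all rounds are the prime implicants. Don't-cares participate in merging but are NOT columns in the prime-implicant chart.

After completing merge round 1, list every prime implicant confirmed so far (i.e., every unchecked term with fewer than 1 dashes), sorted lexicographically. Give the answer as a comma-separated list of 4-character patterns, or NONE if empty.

NONE

[col 0] 0000*, 0101*, 0111*, 1000*, 1010*, 1011*, 1110*
[col 1] -000, 01-1, 1-10, 10-0, 101-
Prime implicants: -000, 01-1, 1-10, 10-0, 101-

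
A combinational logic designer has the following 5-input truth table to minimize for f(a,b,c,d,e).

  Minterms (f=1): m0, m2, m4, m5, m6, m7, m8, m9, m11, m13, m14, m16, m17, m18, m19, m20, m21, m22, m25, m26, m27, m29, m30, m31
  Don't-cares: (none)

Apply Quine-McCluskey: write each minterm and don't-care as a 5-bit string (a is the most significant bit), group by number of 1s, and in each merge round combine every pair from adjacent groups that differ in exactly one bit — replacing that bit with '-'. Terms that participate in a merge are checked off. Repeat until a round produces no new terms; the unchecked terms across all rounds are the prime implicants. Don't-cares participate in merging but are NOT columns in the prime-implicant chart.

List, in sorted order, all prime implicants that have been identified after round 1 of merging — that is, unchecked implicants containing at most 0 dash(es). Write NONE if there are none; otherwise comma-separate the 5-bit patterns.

NONE

Round 0: 00000✓ 00010✓ 00100✓ 00101✓ 00110✓ 00111✓ 01000✓ 01001✓ 01011✓ 01101✓ 01110✓ 10000✓ 10001✓ 10010✓ 10011✓ 10100✓ 10101✓ 10110✓ 11001✓ 11010✓ 11011✓ 11101✓ 11110✓ 11111✓
Round 1: -0000✓ -0010✓ -0100✓ -0101✓ -0110✓ -1001✓ -1011✓ -1101✓ -1110✓ 0-000 0-101✓ 0-110✓ 00-00✓ 00-10✓ 000-0✓ 001-0✓ 001-1✓ 0010-✓ 0011-✓ 01-01✓ 010-1✓ 0100- 1-001✓ 1-010✓ 1-011✓ 1-101✓ 1-110✓ 10-00✓ 10-01✓ 10-10✓ 100-0✓ 100-1✓ 1000-✓ 1001-✓ 101-0✓ 1010-✓ 11-01✓ 11-10✓ 11-11✓ 110-1✓ 1101-✓ 111-1✓ 1111-✓
Round 2: --101 --110 -0-00✓ -0-10✓ -00-0✓ -01-0✓ -010- -1-01 -10-1 00--0✓ 001-- 1--01 1--10 1-0-1 1-01- 10--0✓ 10-0- 100-- 11--1 11-1-
Round 3: -0--0
PIs = {--101, --110, -0--0, -010-, -1-01, -10-1, 0-000, 001--, 0100-, 1--01, 1--10, 1-0-1, 1-01-, 10-0-, 100--, 11--1, 11-1-}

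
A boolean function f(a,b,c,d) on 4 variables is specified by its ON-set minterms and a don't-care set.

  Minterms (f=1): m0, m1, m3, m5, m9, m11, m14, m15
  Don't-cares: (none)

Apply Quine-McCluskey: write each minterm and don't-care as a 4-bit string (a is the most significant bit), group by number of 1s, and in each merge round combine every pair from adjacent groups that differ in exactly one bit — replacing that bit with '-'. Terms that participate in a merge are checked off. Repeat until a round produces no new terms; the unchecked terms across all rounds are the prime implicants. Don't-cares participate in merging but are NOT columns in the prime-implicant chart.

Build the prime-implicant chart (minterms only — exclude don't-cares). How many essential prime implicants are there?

4

size-2^0 implicants → 0000(✓)  0001(✓)  0011(✓)  0101(✓)  1001(✓)  1011(✓)  1110(✓)  1111(✓)
size-2^1 implicants → -001(✓)  -011(✓)  0-01  00-1(✓)  000-  1-11  10-1(✓)  111-
size-2^2 implicants → -0-1
Unchecked terms (primes): -0-1, 0-01, 000-, 1-11, 111-
Minterm coverage:
  m0 ⊆ 000- [E]
  m1 ⊆ -0-1,0-01,000-
  m3 ⊆ -0-1 [E]
  m5 ⊆ 0-01 [E]
  m9 ⊆ -0-1 [E]
  m11 ⊆ -0-1,1-11
  m14 ⊆ 111- [E]
  m15 ⊆ 1-11,111-
E = {-0-1, 0-01, 000-, 111-}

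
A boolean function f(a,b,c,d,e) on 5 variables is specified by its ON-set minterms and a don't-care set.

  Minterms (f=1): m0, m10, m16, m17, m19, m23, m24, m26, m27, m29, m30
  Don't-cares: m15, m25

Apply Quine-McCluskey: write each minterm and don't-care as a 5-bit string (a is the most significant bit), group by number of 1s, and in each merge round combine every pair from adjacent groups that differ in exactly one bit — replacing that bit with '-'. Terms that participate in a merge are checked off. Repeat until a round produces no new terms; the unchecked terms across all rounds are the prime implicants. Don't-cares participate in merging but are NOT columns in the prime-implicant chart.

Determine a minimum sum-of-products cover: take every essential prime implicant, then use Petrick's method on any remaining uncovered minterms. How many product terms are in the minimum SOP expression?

Round 0: 00000✓ 01010✓ 01111 10000✓ 10001✓ 10011✓ 10111✓ 11000✓ 11001✓ 11010✓ 11011✓ 11101✓ 11110✓
Round 1: -0000 -1010 1-000✓ 1-001✓ 1-011✓ 10-11 100-1✓ 1000-✓ 11-01 11-10 110-0✓ 110-1✓ 1100-✓ 1101-✓
Round 2: 1-0-1 1-00- 110--
PIs = {-0000, -1010, 01111, 1-0-1, 1-00-, 10-11, 11-01, 11-10, 110--}
Coverage chart:
  m0: -0000 ←essential
  m10: -1010 ←essential
  m16: -0000,1-00-
  m17: 1-0-1,1-00-
  m19: 1-0-1,10-11
  m23: 10-11 ←essential
  m24: 1-00-,110--
  m26: -1010,11-10,110--
  m27: 1-0-1,110--
  m29: 11-01 ←essential
  m30: 11-10 ←essential
Essential: -0000, -1010, 10-11, 11-01, 11-10
Petrick residual → 1-0-1, 1-00-
Min cover (7 terms): b'c'd'e' + bc'de' + ac'e + ac'd' + ab'de + abd'e + abde'

7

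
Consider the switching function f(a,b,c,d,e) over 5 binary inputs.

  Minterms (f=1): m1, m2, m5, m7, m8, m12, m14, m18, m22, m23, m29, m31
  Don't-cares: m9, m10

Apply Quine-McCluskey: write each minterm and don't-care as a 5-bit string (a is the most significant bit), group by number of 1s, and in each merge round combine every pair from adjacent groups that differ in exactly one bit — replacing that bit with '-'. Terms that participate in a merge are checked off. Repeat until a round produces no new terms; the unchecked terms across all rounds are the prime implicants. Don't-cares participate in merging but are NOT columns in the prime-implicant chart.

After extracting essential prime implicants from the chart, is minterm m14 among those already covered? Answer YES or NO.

YES

[col 0] 00001*, 00010*, 00101*, 00111*, 01000*, 01001*, 01010*, 01100*, 01110*, 10010*, 10110*, 10111*, 11101*, 11111*
[col 1] -0010, -0111, 0-001, 0-010, 00-01, 001-1, 01-00*, 01-10*, 010-0*, 0100-, 011-0*, 1-111, 10-10, 1011-, 111-1
[col 2] 01--0
Prime implicants: -0010, -0111, 0-001, 0-010, 00-01, 001-1, 01--0, 0100-, 1-111, 10-10, 1011-, 111-1
PI chart (minterm → PIs covering it):
  1 | 0-001,00-01
  2 | -0010,0-010
  5 | 00-01,001-1
  7 | -0111,001-1
  8 | 01--0,0100-
  12 | 01--0  (sole → essential)
  14 | 01--0  (sole → essential)
  18 | -0010,10-10
  22 | 10-10,1011-
  23 | -0111,1-111,1011-
  29 | 111-1  (sole → essential)
  31 | 1-111,111-1
Essential prime implicants: 01--0, 111-1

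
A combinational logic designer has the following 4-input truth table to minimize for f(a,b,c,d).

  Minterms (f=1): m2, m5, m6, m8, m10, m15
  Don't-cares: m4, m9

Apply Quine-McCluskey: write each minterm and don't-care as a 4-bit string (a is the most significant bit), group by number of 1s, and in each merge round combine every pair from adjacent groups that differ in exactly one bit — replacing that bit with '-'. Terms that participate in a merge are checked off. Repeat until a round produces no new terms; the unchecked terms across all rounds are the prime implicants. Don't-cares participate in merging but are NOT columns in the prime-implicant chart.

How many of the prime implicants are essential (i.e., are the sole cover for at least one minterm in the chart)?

size-2^0 implicants → 0010(✓)  0100(✓)  0101(✓)  0110(✓)  1000(✓)  1001(✓)  1010(✓)  1111
size-2^1 implicants → -010  0-10  01-0  010-  10-0  100-
Unchecked terms (primes): -010, 0-10, 01-0, 010-, 10-0, 100-, 1111
Minterm coverage:
  m2 ⊆ -010,0-10
  m5 ⊆ 010- [E]
  m6 ⊆ 0-10,01-0
  m8 ⊆ 10-0,100-
  m10 ⊆ -010,10-0
  m15 ⊆ 1111 [E]
E = {010-, 1111}

2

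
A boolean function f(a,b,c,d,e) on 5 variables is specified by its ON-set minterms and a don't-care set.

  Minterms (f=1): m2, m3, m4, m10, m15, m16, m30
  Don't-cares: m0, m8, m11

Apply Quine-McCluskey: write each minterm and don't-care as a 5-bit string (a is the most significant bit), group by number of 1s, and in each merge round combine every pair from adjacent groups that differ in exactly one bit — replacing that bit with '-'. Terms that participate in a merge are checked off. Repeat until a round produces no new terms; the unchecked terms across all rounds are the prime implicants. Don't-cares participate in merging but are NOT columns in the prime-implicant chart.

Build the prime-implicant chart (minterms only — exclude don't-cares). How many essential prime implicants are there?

5

Round 0: 00000✓ 00010✓ 00011✓ 00100✓ 01000✓ 01010✓ 01011✓ 01111✓ 10000✓ 11110
Round 1: -0000 0-000✓ 0-010✓ 0-011✓ 00-00 000-0✓ 0001-✓ 01-11 010-0✓ 0101-✓
Round 2: 0-0-0 0-01-
PIs = {-0000, 0-0-0, 0-01-, 00-00, 01-11, 11110}
Coverage chart:
  m2: 0-0-0,0-01-
  m3: 0-01- ←essential
  m4: 00-00 ←essential
  m10: 0-0-0,0-01-
  m15: 01-11 ←essential
  m16: -0000 ←essential
  m30: 11110 ←essential
Essential: -0000, 0-01-, 00-00, 01-11, 11110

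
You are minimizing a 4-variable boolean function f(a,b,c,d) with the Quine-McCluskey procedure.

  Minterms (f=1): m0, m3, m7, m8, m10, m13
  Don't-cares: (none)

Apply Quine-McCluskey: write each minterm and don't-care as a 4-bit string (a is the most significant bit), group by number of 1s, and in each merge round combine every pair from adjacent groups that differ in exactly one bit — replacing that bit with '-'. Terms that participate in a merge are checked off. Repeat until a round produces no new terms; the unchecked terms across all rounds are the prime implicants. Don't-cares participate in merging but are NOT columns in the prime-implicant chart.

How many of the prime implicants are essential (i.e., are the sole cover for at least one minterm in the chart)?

Round 0: 0000✓ 0011✓ 0111✓ 1000✓ 1010✓ 1101
Round 1: -000 0-11 10-0
PIs = {-000, 0-11, 10-0, 1101}
Coverage chart:
  m0: -000 ←essential
  m3: 0-11 ←essential
  m7: 0-11 ←essential
  m8: -000,10-0
  m10: 10-0 ←essential
  m13: 1101 ←essential
Essential: -000, 0-11, 10-0, 1101

4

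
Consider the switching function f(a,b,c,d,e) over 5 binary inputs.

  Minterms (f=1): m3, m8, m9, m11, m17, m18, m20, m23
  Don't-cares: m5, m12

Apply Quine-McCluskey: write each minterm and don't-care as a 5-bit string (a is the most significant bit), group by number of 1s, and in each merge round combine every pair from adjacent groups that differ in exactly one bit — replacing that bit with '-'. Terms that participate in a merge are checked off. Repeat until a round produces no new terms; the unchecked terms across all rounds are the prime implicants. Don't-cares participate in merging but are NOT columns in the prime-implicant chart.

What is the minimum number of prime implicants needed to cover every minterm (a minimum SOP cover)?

[col 0] 00011*, 00101, 01000*, 01001*, 01011*, 01100*, 10001, 10010, 10100, 10111
[col 1] 0-011, 01-00, 010-1, 0100-
Prime implicants: 0-011, 00101, 01-00, 010-1, 0100-, 10001, 10010, 10100, 10111
PI chart (minterm → PIs covering it):
  3 | 0-011  (sole → essential)
  8 | 01-00,0100-
  9 | 010-1,0100-
  11 | 0-011,010-1
  17 | 10001  (sole → essential)
  18 | 10010  (sole → essential)
  20 | 10100  (sole → essential)
  23 | 10111  (sole → essential)
Essential prime implicants: 0-011, 10001, 10010, 10100, 10111
Petrick residual → 0100-
Minimum SOP uses 6 PIs: a'c'de + a'bc'd' + ab'c'd'e + ab'c'de' + ab'cd'e' + ab'cde

6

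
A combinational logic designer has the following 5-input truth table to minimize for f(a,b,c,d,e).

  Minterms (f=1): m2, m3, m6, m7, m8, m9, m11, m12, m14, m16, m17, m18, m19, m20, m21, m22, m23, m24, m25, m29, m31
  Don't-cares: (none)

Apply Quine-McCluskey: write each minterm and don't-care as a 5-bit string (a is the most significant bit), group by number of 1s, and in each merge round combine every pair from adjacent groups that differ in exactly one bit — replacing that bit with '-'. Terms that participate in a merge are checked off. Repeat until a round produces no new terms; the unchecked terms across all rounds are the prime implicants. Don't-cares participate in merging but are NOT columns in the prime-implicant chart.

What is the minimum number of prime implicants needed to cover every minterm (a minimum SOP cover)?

6

size-2^0 implicants → 00010(✓)  00011(✓)  00110(✓)  00111(✓)  01000(✓)  01001(✓)  01011(✓)  01100(✓)  01110(✓)  10000(✓)  10001(✓)  10010(✓)  10011(✓)  10100(✓)  10101(✓)  10110(✓)  10111(✓)  11000(✓)  11001(✓)  11101(✓)  11111(✓)
size-2^1 implicants → -0010(✓)  -0011(✓)  -0110(✓)  -0111(✓)  -1000(✓)  -1001(✓)  0-011  0-110  00-10(✓)  00-11(✓)  0001-(✓)  0011-(✓)  01-00  010-1  0100-(✓)  011-0  1-000(✓)  1-001(✓)  1-101(✓)  1-111(✓)  10-00(✓)  10-01(✓)  10-10(✓)  10-11(✓)  100-0(✓)  100-1(✓)  1000-(✓)  1001-(✓)  101-0(✓)  101-1(✓)  1010-(✓)  1011-(✓)  11-01(✓)  1100-(✓)  111-1(✓)
size-2^2 implicants → -0-10(✓)  -0-11(✓)  -001-(✓)  -011-(✓)  -100-  00-1-(✓)  1--01  1-00-  1-1-1  10--0(✓)  10--1(✓)  10-0-(✓)  10-1-(✓)  100--(✓)  101--(✓)
size-2^3 implicants → -0-1-  10---
Unchecked terms (primes): -0-1-, -100-, 0-011, 0-110, 01-00, 010-1, 011-0, 1--01, 1-00-, 1-1-1, 10---
Minterm coverage:
  m2 ⊆ -0-1- [E]
  m3 ⊆ -0-1-,0-011
  m6 ⊆ -0-1-,0-110
  m7 ⊆ -0-1- [E]
  m8 ⊆ -100-,01-00
  m9 ⊆ -100-,010-1
  m11 ⊆ 0-011,010-1
  m12 ⊆ 01-00,011-0
  m14 ⊆ 0-110,011-0
  m16 ⊆ 1-00-,10---
  m17 ⊆ 1--01,1-00-,10---
  m18 ⊆ -0-1-,10---
  m19 ⊆ -0-1-,10---
  m20 ⊆ 10--- [E]
  m21 ⊆ 1--01,1-1-1,10---
  m22 ⊆ -0-1-,10---
  m23 ⊆ -0-1-,1-1-1,10---
  m24 ⊆ -100-,1-00-
  m25 ⊆ -100-,1--01,1-00-
  m29 ⊆ 1--01,1-1-1
  m31 ⊆ 1-1-1 [E]
E = {-0-1-, 1-1-1, 10---}
Petrick residual → -100-, 0-011, 011-0
Cover = b'd + bc'd' + a'c'de + a'bce' + ace + ab'  |cover|=6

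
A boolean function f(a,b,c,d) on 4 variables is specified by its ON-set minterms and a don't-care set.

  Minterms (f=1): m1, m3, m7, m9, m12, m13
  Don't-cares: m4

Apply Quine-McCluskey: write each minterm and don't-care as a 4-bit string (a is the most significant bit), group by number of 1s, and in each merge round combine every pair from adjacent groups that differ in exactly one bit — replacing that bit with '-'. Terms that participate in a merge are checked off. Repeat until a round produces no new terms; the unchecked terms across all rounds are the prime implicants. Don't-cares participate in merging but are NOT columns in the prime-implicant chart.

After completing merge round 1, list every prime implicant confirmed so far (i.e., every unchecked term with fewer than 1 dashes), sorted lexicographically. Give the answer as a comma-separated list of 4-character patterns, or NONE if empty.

NONE

[col 0] 0001*, 0011*, 0100*, 0111*, 1001*, 1100*, 1101*
[col 1] -001, -100, 0-11, 00-1, 1-01, 110-
Prime implicants: -001, -100, 0-11, 00-1, 1-01, 110-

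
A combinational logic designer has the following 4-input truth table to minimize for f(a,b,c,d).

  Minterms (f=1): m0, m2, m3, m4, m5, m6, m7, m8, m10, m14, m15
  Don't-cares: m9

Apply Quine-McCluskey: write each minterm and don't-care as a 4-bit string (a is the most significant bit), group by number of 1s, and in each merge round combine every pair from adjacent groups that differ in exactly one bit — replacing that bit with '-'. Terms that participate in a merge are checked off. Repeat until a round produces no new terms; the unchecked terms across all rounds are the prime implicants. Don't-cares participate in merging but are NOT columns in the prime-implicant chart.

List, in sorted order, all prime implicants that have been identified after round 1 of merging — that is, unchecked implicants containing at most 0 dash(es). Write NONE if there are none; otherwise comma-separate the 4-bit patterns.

NONE

size-2^0 implicants → 0000(✓)  0010(✓)  0011(✓)  0100(✓)  0101(✓)  0110(✓)  0111(✓)  1000(✓)  1001(✓)  1010(✓)  1110(✓)  1111(✓)
size-2^1 implicants → -000(✓)  -010(✓)  -110(✓)  -111(✓)  0-00(✓)  0-10(✓)  0-11(✓)  00-0(✓)  001-(✓)  01-0(✓)  01-1(✓)  010-(✓)  011-(✓)  1-10(✓)  10-0(✓)  100-  111-(✓)
size-2^2 implicants → --10  -0-0  -11-  0--0  0-1-  01--
Unchecked terms (primes): --10, -0-0, -11-, 0--0, 0-1-, 01--, 100-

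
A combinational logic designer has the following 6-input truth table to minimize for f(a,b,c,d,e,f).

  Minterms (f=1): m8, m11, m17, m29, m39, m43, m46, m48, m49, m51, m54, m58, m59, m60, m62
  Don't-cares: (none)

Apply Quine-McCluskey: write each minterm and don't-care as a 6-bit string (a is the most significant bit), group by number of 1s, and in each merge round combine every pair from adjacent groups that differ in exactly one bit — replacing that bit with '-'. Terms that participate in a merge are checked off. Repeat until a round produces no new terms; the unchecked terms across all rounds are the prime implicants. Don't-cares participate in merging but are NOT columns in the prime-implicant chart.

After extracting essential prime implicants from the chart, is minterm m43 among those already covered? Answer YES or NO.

YES

size-2^0 implicants → 001000  001011(✓)  010001(✓)  011101  100111  101011(✓)  101110(✓)  110000(✓)  110001(✓)  110011(✓)  110110(✓)  111010(✓)  111011(✓)  111100(✓)  111110(✓)
size-2^1 implicants → -01011  -10001  1-1011  1-1110  11-011  11-110  1100-1  11000-  111-10  11101-  1111-0
Unchecked terms (primes): -01011, -10001, 001000, 011101, 1-1011, 1-1110, 100111, 11-011, 11-110, 1100-1, 11000-, 111-10, 11101-, 1111-0
Minterm coverage:
  m8 ⊆ 001000 [E]
  m11 ⊆ -01011 [E]
  m17 ⊆ -10001 [E]
  m29 ⊆ 011101 [E]
  m39 ⊆ 100111 [E]
  m43 ⊆ -01011,1-1011
  m46 ⊆ 1-1110 [E]
  m48 ⊆ 11000- [E]
  m49 ⊆ -10001,1100-1,11000-
  m51 ⊆ 11-011,1100-1
  m54 ⊆ 11-110 [E]
  m58 ⊆ 111-10,11101-
  m59 ⊆ 1-1011,11-011,11101-
  m60 ⊆ 1111-0 [E]
  m62 ⊆ 1-1110,11-110,111-10,1111-0
E = {-01011, -10001, 001000, 011101, 1-1110, 100111, 11-110, 11000-, 1111-0}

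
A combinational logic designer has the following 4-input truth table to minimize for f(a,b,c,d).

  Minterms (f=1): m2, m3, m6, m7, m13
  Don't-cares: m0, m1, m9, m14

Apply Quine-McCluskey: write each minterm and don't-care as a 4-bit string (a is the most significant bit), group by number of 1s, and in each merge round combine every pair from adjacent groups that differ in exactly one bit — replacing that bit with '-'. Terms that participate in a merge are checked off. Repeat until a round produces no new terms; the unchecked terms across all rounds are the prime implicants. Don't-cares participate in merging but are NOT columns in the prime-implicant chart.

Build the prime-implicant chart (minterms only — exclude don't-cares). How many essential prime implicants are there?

2

Round 0: 0000✓ 0001✓ 0010✓ 0011✓ 0110✓ 0111✓ 1001✓ 1101✓ 1110✓
Round 1: -001 -110 0-10✓ 0-11✓ 00-0✓ 00-1✓ 000-✓ 001-✓ 011-✓ 1-01
Round 2: 0-1- 00--
PIs = {-001, -110, 0-1-, 00--, 1-01}
Coverage chart:
  m2: 0-1-,00--
  m3: 0-1-,00--
  m6: -110,0-1-
  m7: 0-1- ←essential
  m13: 1-01 ←essential
Essential: 0-1-, 1-01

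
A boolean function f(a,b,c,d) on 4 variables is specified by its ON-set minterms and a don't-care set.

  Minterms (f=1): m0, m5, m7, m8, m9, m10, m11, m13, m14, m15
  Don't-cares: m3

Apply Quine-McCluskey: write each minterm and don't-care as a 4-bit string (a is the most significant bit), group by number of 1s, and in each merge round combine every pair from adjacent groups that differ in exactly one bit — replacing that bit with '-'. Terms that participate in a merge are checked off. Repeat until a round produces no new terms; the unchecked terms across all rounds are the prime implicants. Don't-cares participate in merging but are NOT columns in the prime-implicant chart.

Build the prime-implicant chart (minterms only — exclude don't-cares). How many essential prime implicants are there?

Round 0: 0000✓ 0011✓ 0101✓ 0111✓ 1000✓ 1001✓ 1010✓ 1011✓ 1101✓ 1110✓ 1111✓
Round 1: -000 -011✓ -101✓ -111✓ 0-11✓ 01-1✓ 1-01✓ 1-10✓ 1-11✓ 10-0✓ 10-1✓ 100-✓ 101-✓ 11-1✓ 111-✓
Round 2: --11 -1-1 1--1 1-1- 10--
PIs = {--11, -000, -1-1, 1--1, 1-1-, 10--}
Coverage chart:
  m0: -000 ←essential
  m5: -1-1 ←essential
  m7: --11,-1-1
  m8: -000,10--
  m9: 1--1,10--
  m10: 1-1-,10--
  m11: --11,1--1,1-1-,10--
  m13: -1-1,1--1
  m14: 1-1- ←essential
  m15: --11,-1-1,1--1,1-1-
Essential: -000, -1-1, 1-1-

3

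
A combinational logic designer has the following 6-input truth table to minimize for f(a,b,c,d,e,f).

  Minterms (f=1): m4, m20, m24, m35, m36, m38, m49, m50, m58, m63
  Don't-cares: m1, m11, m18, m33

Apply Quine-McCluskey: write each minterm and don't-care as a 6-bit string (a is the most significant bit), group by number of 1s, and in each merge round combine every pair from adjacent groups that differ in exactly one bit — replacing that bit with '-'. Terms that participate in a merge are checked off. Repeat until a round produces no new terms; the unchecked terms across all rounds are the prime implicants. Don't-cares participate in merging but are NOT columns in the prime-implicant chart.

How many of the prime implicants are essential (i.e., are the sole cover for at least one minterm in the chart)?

7

[col 0] 000001*, 000100*, 001011, 010010*, 010100*, 011000, 100001*, 100011*, 100100*, 100110*, 110001*, 110010*, 111010*, 111111
[col 1] -00001, -00100, -10010, 0-0100, 1-0001, 1000-1, 1001-0, 11-010
Prime implicants: -00001, -00100, -10010, 0-0100, 001011, 011000, 1-0001, 1000-1, 1001-0, 11-010, 111111
PI chart (minterm → PIs covering it):
  4 | -00100,0-0100
  20 | 0-0100  (sole → essential)
  24 | 011000  (sole → essential)
  35 | 1000-1  (sole → essential)
  36 | -00100,1001-0
  38 | 1001-0  (sole → essential)
  49 | 1-0001  (sole → essential)
  50 | -10010,11-010
  58 | 11-010  (sole → essential)
  63 | 111111  (sole → essential)
Essential prime implicants: 0-0100, 011000, 1-0001, 1000-1, 1001-0, 11-010, 111111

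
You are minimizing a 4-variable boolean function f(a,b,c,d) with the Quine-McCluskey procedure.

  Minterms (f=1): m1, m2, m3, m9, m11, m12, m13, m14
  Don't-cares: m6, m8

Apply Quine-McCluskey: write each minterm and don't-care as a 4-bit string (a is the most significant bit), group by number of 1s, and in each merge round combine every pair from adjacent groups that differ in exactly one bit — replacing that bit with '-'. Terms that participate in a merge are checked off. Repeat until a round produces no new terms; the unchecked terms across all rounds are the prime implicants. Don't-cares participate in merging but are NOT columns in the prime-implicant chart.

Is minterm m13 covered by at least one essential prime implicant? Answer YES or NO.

YES

[col 0] 0001*, 0010*, 0011*, 0110*, 1000*, 1001*, 1011*, 1100*, 1101*, 1110*
[col 1] -001*, -011*, -110, 0-10, 00-1*, 001-, 1-00*, 1-01*, 10-1*, 100-*, 11-0, 110-*
[col 2] -0-1, 1-0-
Prime implicants: -0-1, -110, 0-10, 001-, 1-0-, 11-0
PI chart (minterm → PIs covering it):
  1 | -0-1  (sole → essential)
  2 | 0-10,001-
  3 | -0-1,001-
  9 | -0-1,1-0-
  11 | -0-1  (sole → essential)
  12 | 1-0-,11-0
  13 | 1-0-  (sole → essential)
  14 | -110,11-0
Essential prime implicants: -0-1, 1-0-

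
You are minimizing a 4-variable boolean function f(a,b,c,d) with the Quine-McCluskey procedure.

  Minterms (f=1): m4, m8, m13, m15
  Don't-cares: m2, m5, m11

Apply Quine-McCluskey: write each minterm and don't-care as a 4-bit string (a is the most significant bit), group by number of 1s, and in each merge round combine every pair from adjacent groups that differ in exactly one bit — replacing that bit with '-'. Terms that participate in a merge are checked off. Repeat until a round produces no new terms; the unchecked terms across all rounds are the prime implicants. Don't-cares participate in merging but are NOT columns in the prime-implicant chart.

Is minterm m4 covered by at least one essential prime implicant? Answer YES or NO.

YES

Round 0: 0010 0100✓ 0101✓ 1000 1011✓ 1101✓ 1111✓
Round 1: -101 010- 1-11 11-1
PIs = {-101, 0010, 010-, 1-11, 1000, 11-1}
Coverage chart:
  m4: 010- ←essential
  m8: 1000 ←essential
  m13: -101,11-1
  m15: 1-11,11-1
Essential: 010-, 1000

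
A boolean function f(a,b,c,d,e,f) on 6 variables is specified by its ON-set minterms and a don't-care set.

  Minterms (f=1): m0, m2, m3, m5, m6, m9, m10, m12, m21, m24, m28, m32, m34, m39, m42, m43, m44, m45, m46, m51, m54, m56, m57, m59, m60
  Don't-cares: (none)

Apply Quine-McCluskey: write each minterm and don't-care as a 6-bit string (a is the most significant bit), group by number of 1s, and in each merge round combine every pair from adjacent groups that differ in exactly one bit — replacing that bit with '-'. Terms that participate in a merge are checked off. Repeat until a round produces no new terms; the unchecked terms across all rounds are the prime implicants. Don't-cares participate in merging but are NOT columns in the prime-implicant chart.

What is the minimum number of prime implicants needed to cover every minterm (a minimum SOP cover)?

Round 0: 000000✓ 000010✓ 000011✓ 000101✓ 000110✓ 001001 001010✓ 001100✓ 010101✓ 011000✓ 011100✓ 100000✓ 100010✓ 100111 101010✓ 101011✓ 101100✓ 101101✓ 101110✓ 110011✓ 110110 111000✓ 111001✓ 111011✓ 111100✓
Round 1: -00000✓ -00010✓ -01010✓ -01100✓ -11000✓ -11100✓ 0-0101 0-1100✓ 00-010✓ 000-10 0000-0✓ 00001- 011-00✓ 1-1011 1-1100✓ 10-010✓ 1000-0✓ 101-10 10101- 1011-0 10110- 11-011 111-00✓ 1110-1 11100-
Round 2: --1100 -0-010 -000-0 -11-00
PIs = {--1100, -0-010, -000-0, -11-00, 0-0101, 000-10, 00001-, 001001, 1-1011, 100111, 101-10, 10101-, 1011-0, 10110-, 11-011, 110110, 1110-1, 11100-}
Coverage chart:
  m0: -000-0 ←essential
  m2: -0-010,-000-0,000-10,00001-
  m3: 00001- ←essential
  m5: 0-0101 ←essential
  m6: 000-10 ←essential
  m9: 001001 ←essential
  m10: -0-010 ←essential
  m12: --1100 ←essential
  m21: 0-0101 ←essential
  m24: -11-00 ←essential
  m28: --1100,-11-00
  m32: -000-0 ←essential
  m34: -0-010,-000-0
  m39: 100111 ←essential
  m42: -0-010,101-10,10101-
  m43: 1-1011,10101-
  m44: --1100,1011-0,10110-
  m45: 10110- ←essential
  m46: 101-10,1011-0
  m51: 11-011 ←essential
  m54: 110110 ←essential
  m56: -11-00,11100-
  m57: 1110-1,11100-
  m59: 1-1011,11-011,1110-1
  m60: --1100,-11-00
Essential: --1100, -0-010, -000-0, -11-00, 0-0101, 000-10, 00001-, 001001, 100111, 10110-, 11-011, 110110
Petrick residual → 1-1011, 101-10, 1110-1
Min cover (15 terms): cde'f' + b'd'ef' + b'c'd'f' + bce'f' + a'c'de'f + a'b'c'ef' + a'b'c'd'e + a'b'cd'e'f + acd'ef + ab'c'def + ab'cef' + ab'cde' + abd'ef + abc'def' + abcd'f

15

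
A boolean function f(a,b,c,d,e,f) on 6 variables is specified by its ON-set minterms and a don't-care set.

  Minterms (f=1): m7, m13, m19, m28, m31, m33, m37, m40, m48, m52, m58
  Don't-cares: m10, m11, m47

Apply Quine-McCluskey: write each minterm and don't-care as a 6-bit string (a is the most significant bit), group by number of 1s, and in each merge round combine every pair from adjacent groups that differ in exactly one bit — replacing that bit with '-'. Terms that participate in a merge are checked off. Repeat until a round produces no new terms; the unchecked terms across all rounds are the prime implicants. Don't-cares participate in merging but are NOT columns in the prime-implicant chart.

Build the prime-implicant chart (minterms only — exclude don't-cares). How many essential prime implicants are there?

size-2^0 implicants → 000111  001010(✓)  001011(✓)  001101  010011  011100  011111  100001(✓)  100101(✓)  101000  101111  110000(✓)  110100(✓)  111010
size-2^1 implicants → 00101-  100-01  110-00
Unchecked terms (primes): 000111, 00101-, 001101, 010011, 011100, 011111, 100-01, 101000, 101111, 110-00, 111010
Minterm coverage:
  m7 ⊆ 000111 [E]
  m13 ⊆ 001101 [E]
  m19 ⊆ 010011 [E]
  m28 ⊆ 011100 [E]
  m31 ⊆ 011111 [E]
  m33 ⊆ 100-01 [E]
  m37 ⊆ 100-01 [E]
  m40 ⊆ 101000 [E]
  m48 ⊆ 110-00 [E]
  m52 ⊆ 110-00 [E]
  m58 ⊆ 111010 [E]
E = {000111, 001101, 010011, 011100, 011111, 100-01, 101000, 110-00, 111010}

9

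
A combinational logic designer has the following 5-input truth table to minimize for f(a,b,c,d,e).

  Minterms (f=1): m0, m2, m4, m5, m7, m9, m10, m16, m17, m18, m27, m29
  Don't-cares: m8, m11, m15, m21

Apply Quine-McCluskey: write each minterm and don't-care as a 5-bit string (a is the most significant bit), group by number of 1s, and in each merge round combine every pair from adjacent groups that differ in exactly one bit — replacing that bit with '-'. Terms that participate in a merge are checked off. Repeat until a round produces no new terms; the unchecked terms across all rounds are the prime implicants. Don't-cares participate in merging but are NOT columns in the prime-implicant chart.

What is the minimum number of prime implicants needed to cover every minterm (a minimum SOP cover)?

[col 0] 00000*, 00010*, 00100*, 00101*, 00111*, 01000*, 01001*, 01010*, 01011*, 01111*, 10000*, 10001*, 10010*, 10101*, 11011*, 11101*
[col 1] -0000*, -0010*, -0101, -1011, 0-000*, 0-010*, 0-111, 00-00, 000-0*, 001-1, 0010-, 01-11, 010-0*, 010-1*, 0100-*, 0101-*, 1-101, 10-01, 100-0*, 1000-
[col 2] -00-0, 0-0-0, 010--
Prime implicants: -00-0, -0101, -1011, 0-0-0, 0-111, 00-00, 001-1, 0010-, 01-11, 010--, 1-101, 10-01, 1000-
PI chart (minterm → PIs covering it):
  0 | -00-0,0-0-0,00-00
  2 | -00-0,0-0-0
  4 | 00-00,0010-
  5 | -0101,001-1,0010-
  7 | 0-111,001-1
  9 | 010--  (sole → essential)
  10 | 0-0-0,010--
  16 | -00-0,1000-
  17 | 10-01,1000-
  18 | -00-0  (sole → essential)
  27 | -1011  (sole → essential)
  29 | 1-101  (sole → essential)
Essential prime implicants: -00-0, -1011, 010--, 1-101
Petrick residual → 0-111, 0010-, 10-01
Minimum SOP uses 7 PIs: b'c'e' + bc'de + a'cde + a'b'cd' + a'bc' + acd'e + ab'd'e

7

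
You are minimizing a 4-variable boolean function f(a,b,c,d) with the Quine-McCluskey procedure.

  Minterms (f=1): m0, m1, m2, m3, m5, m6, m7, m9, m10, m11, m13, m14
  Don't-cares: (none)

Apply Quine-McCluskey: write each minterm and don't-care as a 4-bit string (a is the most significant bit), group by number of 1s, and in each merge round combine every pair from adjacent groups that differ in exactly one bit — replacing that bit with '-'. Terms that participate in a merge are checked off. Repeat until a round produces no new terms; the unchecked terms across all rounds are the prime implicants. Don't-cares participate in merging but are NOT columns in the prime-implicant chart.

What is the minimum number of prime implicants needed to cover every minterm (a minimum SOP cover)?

5

size-2^0 implicants → 0000(✓)  0001(✓)  0010(✓)  0011(✓)  0101(✓)  0110(✓)  0111(✓)  1001(✓)  1010(✓)  1011(✓)  1101(✓)  1110(✓)
size-2^1 implicants → -001(✓)  -010(✓)  -011(✓)  -101(✓)  -110(✓)  0-01(✓)  0-10(✓)  0-11(✓)  00-0(✓)  00-1(✓)  000-(✓)  001-(✓)  01-1(✓)  011-(✓)  1-01(✓)  1-10(✓)  10-1(✓)  101-(✓)
size-2^2 implicants → --01  --10  -0-1  -01-  0--1  0-1-  00--
Unchecked terms (primes): --01, --10, -0-1, -01-, 0--1, 0-1-, 00--
Minterm coverage:
  m0 ⊆ 00-- [E]
  m1 ⊆ --01,-0-1,0--1,00--
  m2 ⊆ --10,-01-,0-1-,00--
  m3 ⊆ -0-1,-01-,0--1,0-1-,00--
  m5 ⊆ --01,0--1
  m6 ⊆ --10,0-1-
  m7 ⊆ 0--1,0-1-
  m9 ⊆ --01,-0-1
  m10 ⊆ --10,-01-
  m11 ⊆ -0-1,-01-
  m13 ⊆ --01 [E]
  m14 ⊆ --10 [E]
E = {--01, --10, 00--}
Petrick residual → -0-1, 0--1
Cover = c'd + cd' + b'd + a'd + a'b'  |cover|=5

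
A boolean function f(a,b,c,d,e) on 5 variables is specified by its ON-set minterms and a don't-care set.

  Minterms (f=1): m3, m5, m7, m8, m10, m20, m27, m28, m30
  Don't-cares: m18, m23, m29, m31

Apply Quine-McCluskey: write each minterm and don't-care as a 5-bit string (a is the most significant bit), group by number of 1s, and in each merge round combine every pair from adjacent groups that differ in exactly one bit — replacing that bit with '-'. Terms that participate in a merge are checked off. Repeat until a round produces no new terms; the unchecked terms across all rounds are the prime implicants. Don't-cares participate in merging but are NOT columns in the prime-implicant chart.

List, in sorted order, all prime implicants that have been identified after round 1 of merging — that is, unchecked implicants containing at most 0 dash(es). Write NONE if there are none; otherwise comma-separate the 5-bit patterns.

Round 0: 00011✓ 00101✓ 00111✓ 01000✓ 01010✓ 10010 10100✓ 10111✓ 11011✓ 11100✓ 11101✓ 11110✓ 11111✓
Round 1: -0111 00-11 001-1 010-0 1-100 1-111 11-11 111-0✓ 111-1✓ 1110-✓ 1111-✓
Round 2: 111--
PIs = {-0111, 00-11, 001-1, 010-0, 1-100, 1-111, 10010, 11-11, 111--}

10010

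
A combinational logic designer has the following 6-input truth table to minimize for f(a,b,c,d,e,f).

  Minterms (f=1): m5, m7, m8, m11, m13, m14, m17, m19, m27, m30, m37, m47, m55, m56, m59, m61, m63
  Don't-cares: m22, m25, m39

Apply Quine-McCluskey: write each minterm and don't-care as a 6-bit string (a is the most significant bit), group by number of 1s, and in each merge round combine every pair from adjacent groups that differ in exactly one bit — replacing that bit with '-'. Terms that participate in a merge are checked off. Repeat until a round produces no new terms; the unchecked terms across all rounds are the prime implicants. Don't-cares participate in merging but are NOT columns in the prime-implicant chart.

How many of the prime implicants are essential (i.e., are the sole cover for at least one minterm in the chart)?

[col 0] 000101*, 000111*, 001000, 001011*, 001101*, 001110*, 010001*, 010011*, 010110*, 011001*, 011011*, 011110*, 100101*, 100111*, 101111*, 110111*, 111000, 111011*, 111101*, 111111*
[col 1] -00101*, -00111*, -11011, 0-1011, 0-1110, 00-101, 0001-1*, 01-001*, 01-011*, 01-110, 0100-1*, 0110-1*, 1-0111*, 1-1111*, 10-111*, 1001-1*, 11-111*, 111-11, 1111-1
[col 2] -001-1, 01-0-1, 1--111
Prime implicants: -001-1, -11011, 0-1011, 0-1110, 00-101, 001000, 01-0-1, 01-110, 1--111, 111-11, 111000, 1111-1
PI chart (minterm → PIs covering it):
  5 | -001-1,00-101
  7 | -001-1  (sole → essential)
  8 | 001000  (sole → essential)
  11 | 0-1011  (sole → essential)
  13 | 00-101  (sole → essential)
  14 | 0-1110  (sole → essential)
  17 | 01-0-1  (sole → essential)
  19 | 01-0-1  (sole → essential)
  27 | -11011,0-1011,01-0-1
  30 | 0-1110,01-110
  37 | -001-1  (sole → essential)
  47 | 1--111  (sole → essential)
  55 | 1--111  (sole → essential)
  56 | 111000  (sole → essential)
  59 | -11011,111-11
  61 | 1111-1  (sole → essential)
  63 | 1--111,111-11,1111-1
Essential prime implicants: -001-1, 0-1011, 0-1110, 00-101, 001000, 01-0-1, 1--111, 111000, 1111-1

9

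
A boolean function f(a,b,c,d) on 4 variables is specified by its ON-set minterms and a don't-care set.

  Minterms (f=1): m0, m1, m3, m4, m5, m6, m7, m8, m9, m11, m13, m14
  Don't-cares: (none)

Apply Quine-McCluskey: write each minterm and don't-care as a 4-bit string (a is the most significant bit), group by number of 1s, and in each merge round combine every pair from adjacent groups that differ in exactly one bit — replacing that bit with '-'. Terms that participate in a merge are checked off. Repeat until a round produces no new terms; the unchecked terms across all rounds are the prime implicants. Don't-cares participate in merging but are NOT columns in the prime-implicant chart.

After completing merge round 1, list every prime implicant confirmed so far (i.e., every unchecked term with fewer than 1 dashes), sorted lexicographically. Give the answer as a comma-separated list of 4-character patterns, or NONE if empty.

[col 0] 0000*, 0001*, 0011*, 0100*, 0101*, 0110*, 0111*, 1000*, 1001*, 1011*, 1101*, 1110*
[col 1] -000*, -001*, -011*, -101*, -110, 0-00*, 0-01*, 0-11*, 00-1*, 000-*, 01-0*, 01-1*, 010-*, 011-*, 1-01*, 10-1*, 100-*
[col 2] --01, -0-1, -00-, 0--1, 0-0-, 01--
Prime implicants: --01, -0-1, -00-, -110, 0--1, 0-0-, 01--

NONE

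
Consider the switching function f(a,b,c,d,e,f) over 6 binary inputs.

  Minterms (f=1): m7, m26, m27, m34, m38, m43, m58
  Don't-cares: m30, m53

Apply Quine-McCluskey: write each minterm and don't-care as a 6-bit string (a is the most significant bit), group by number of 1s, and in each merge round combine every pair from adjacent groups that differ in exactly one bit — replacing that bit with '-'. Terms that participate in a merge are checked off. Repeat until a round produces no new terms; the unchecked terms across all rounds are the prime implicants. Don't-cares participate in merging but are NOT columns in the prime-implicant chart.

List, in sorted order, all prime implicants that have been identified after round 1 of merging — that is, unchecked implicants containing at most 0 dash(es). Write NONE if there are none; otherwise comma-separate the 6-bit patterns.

[col 0] 000111, 011010*, 011011*, 011110*, 100010*, 100110*, 101011, 110101, 111010*
[col 1] -11010, 011-10, 01101-, 100-10
Prime implicants: -11010, 000111, 011-10, 01101-, 100-10, 101011, 110101

000111, 101011, 110101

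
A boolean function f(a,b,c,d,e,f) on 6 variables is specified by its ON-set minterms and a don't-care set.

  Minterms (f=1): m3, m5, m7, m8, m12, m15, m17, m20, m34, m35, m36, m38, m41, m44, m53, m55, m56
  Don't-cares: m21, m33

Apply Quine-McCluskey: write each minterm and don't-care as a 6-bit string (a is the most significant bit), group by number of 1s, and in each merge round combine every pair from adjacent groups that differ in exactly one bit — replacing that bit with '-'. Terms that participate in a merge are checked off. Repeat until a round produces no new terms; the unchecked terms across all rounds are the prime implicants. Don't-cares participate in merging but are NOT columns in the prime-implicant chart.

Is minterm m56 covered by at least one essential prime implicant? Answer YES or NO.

Round 0: 000011✓ 000101✓ 000111✓ 001000✓ 001100✓ 001111✓ 010001✓ 010100✓ 010101✓ 100001✓ 100010✓ 100011✓ 100100✓ 100110✓ 101001✓ 101100✓ 110101✓ 110111✓ 111000
Round 1: -00011 -01100 -10101 0-0101 00-111 000-11 0001-1 001-00 010-01 01010- 10-001 10-100 100-10 1000-1 10001- 1001-0 1101-1
PIs = {-00011, -01100, -10101, 0-0101, 00-111, 000-11, 0001-1, 001-00, 010-01, 01010-, 10-001, 10-100, 100-10, 1000-1, 10001-, 1001-0, 1101-1, 111000}
Coverage chart:
  m3: -00011,000-11
  m5: 0-0101,0001-1
  m7: 00-111,000-11,0001-1
  m8: 001-00 ←essential
  m12: -01100,001-00
  m15: 00-111 ←essential
  m17: 010-01 ←essential
  m20: 01010- ←essential
  m34: 100-10,10001-
  m35: -00011,1000-1,10001-
  m36: 10-100,1001-0
  m38: 100-10,1001-0
  m41: 10-001 ←essential
  m44: -01100,10-100
  m53: -10101,1101-1
  m55: 1101-1 ←essential
  m56: 111000 ←essential
Essential: 00-111, 001-00, 010-01, 01010-, 10-001, 1101-1, 111000

YES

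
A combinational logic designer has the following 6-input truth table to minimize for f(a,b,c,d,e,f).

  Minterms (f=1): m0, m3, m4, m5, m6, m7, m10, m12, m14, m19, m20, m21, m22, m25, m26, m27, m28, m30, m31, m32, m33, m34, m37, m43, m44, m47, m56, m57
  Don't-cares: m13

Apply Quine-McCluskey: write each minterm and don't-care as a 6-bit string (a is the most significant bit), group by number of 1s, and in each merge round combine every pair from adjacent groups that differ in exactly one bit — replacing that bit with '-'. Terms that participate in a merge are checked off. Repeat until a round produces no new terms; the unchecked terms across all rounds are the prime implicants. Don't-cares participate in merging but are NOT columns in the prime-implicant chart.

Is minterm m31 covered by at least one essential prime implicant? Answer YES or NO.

YES

Round 0: 000000✓ 000011✓ 000100✓ 000101✓ 000110✓ 000111✓ 001010✓ 001100✓ 001101✓ 001110✓ 010011✓ 010100✓ 010101✓ 010110✓ 011001✓ 011010✓ 011011✓ 011100✓ 011110✓ 011111✓ 100000✓ 100001✓ 100010✓ 100101✓ 101011✓ 101100✓ 101111✓ 111000✓ 111001✓
Round 1: -00000 -00101 -01100 -11001 0-0011 0-0100✓ 0-0101✓ 0-0110✓ 0-1010✓ 0-1100✓ 0-1110✓ 00-100✓ 00-101✓ 00-110✓ 000-00 000-11 0001-0✓ 0001-1✓ 00010-✓ 00011-✓ 001-10✓ 0011-0✓ 00110-✓ 01-011 01-100✓ 01-110✓ 0101-0✓ 01010-✓ 011-10✓ 011-11✓ 0110-1 01101-✓ 0111-0✓ 01111-✓ 100-01 1000-0 10000- 101-11 11100-
Round 2: 0--100✓ 0--110✓ 0-01-0✓ 0-010- 0-1-10 0-11-0✓ 00-1-0✓ 00-10- 0001-- 01-1-0✓ 011-1-
Round 3: 0--1-0
PIs = {-00000, -00101, -01100, -11001, 0--1-0, 0-0011, 0-010-, 0-1-10, 00-10-, 000-00, 000-11, 0001--, 01-011, 011-1-, 0110-1, 100-01, 1000-0, 10000-, 101-11, 11100-}
Coverage chart:
  m0: -00000,000-00
  m3: 0-0011,000-11
  m4: 0--1-0,0-010-,00-10-,000-00,0001--
  m5: -00101,0-010-,00-10-,0001--
  m6: 0--1-0,0001--
  m7: 000-11,0001--
  m10: 0-1-10 ←essential
  m12: -01100,0--1-0,00-10-
  m14: 0--1-0,0-1-10
  m19: 0-0011,01-011
  m20: 0--1-0,0-010-
  m21: 0-010- ←essential
  m22: 0--1-0 ←essential
  m25: -11001,0110-1
  m26: 0-1-10,011-1-
  m27: 01-011,011-1-,0110-1
  m28: 0--1-0 ←essential
  m30: 0--1-0,0-1-10,011-1-
  m31: 011-1- ←essential
  m32: -00000,1000-0,10000-
  m33: 100-01,10000-
  m34: 1000-0 ←essential
  m37: -00101,100-01
  m43: 101-11 ←essential
  m44: -01100 ←essential
  m47: 101-11 ←essential
  m56: 11100- ←essential
  m57: -11001,11100-
Essential: -01100, 0--1-0, 0-010-, 0-1-10, 011-1-, 1000-0, 101-11, 11100-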